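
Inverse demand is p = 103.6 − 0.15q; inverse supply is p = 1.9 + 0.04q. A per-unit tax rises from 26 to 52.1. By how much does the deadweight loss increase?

5364.24

Competitive equilibrium: 103.6 − 0.15q = 1.9 + 0.04q → q* = 535.2632, p* = 23.3105.
For a per-unit tax t: Δq = t/0.19, so DWL = ½·t·(t/0.19) = t²/0.38.
At t = 26: DWL = 1778.947. At t = 52.1: DWL = 7143.184.
Increase = 7143.184 − 1778.947 = 5364.24.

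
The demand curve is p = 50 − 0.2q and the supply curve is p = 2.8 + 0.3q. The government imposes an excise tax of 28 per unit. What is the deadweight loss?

784

Competitive equilibrium: 50 − 0.2q = 2.8 + 0.3q → q* = 94.4, p* = 31.12.
With the tax, the buyer price exceeds the seller price by 28: (50 − 0.2q) − (2.8 + 0.3q) = 28 → q' = 38.4.
Δq = 94.4 − 38.4 = 56; the wedge equals the tax, 28.
Welfare loss = ½ × 56 × 28 = 784.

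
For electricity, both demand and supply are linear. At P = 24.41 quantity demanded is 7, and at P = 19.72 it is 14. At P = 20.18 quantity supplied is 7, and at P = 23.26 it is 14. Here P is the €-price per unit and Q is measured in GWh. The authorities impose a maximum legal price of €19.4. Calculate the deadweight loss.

€17.30

Demand slope = (19.72 − 24.41)/(14 − 7) = −0.67, so P = 29.1 − 0.67Q.
Supply slope = (23.26 − 20.18)/(14 − 7) = 0.44, so P = 17.1 + 0.44Q.
Competitive equilibrium: 29.1 − 0.67Q = 17.1 + 0.44Q → Q* = 10.8108, P* = 21.8568.
At the ceiling P = 19.4, quantity supplied = (19.4 − 17.1)/0.44 = 5.2273.
Willingness to pay at Q' = 5.2273: 29.1 − 0.67·5.2273 = 25.5977.
ΔQ = 10.8108 − 5.2273 = 5.5835; wedge = 25.5977 − 19.4 = 6.1977.
Welfare loss = ½ × 5.5835 × 6.1977 = €17.30.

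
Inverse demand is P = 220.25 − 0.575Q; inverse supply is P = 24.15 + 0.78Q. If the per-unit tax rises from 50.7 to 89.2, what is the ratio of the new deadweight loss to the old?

Competitive equilibrium: 220.25 − 0.575Q = 24.15 + 0.78Q → Q* = 144.7232, P* = 137.0341.
For a per-unit tax t: ΔQ = t/1.355, so DWL = ½·t·(t/1.355) = t²/2.71.
At t = 50.7: DWL = 948.520. At t = 89.2: DWL = 2936.030.
Ratio = (89.2/50.7)² = 3.095.

3.095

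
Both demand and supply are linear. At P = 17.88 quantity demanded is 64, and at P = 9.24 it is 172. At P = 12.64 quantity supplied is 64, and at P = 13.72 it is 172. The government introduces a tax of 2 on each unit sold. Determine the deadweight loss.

22.22

Demand slope = (9.24 − 17.88)/(172 − 64) = −0.08, so P = 23 − 0.08Q.
Supply slope = (13.72 − 12.64)/(172 − 64) = 0.01, so P = 12 + 0.01Q.
Competitive equilibrium: 23 − 0.08Q = 12 + 0.01Q → Q* = 122.2222, P* = 13.2222.
With the tax, the buyer price exceeds the seller price by 2: (23 − 0.08Q) − (12 + 0.01Q) = 2 → Q' = 100.
ΔQ = 122.2222 − 100 = 22.2222; the wedge equals the tax, 2.
The triangle = ½ × 22.2222 × 2 = 22.22.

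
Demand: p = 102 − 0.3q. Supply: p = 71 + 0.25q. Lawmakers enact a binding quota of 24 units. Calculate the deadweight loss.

288.04

Competitive equilibrium: 102 − 0.3q = 71 + 0.25q → q* = 56.3636, p* = 85.0909.
At q = 24: demand price = 102 − 0.3·24 = 94.8; supply price = 71 + 0.25·24 = 77.
Δq = 56.3636 − 24 = 32.3636; wedge = 94.8 − 77 = 17.8.
Welfare loss = ½ × 32.3636 × 17.8 = 288.04.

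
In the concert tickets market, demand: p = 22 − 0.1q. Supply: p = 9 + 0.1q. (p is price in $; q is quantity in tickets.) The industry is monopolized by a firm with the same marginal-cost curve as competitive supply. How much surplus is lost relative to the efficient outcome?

Competitive equilibrium: 22 − 0.1q = 9 + 0.1q → q* = 65, p* = 15.5.
Marginal revenue: MR = 22 − 0.2q. Set MR = MC: 22 − 0.2q = 9 + 0.1q → q_m = 43.33333.
Price p_m = 22 − 0.1·43.33333 = 17.66667; MC(q_m) = 9 + 0.1·43.33333 = 13.33333.
Competitive q* = 65, so Δq = 21.66667; wedge = 17.66667 − 13.33333 = 4.33334.
Deadweight loss = ½ × 21.66667 × 4.33334 = $46.94.

$46.94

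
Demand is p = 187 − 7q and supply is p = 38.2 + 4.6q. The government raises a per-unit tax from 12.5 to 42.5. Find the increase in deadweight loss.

Competitive equilibrium: 187 − 7q = 38.2 + 4.6q → q* = 12.8276, p* = 97.2069.
For a per-unit tax t: Δq = t/11.6, so DWL = ½·t·(t/11.6) = t²/23.2.
At t = 12.5: DWL = 6.735. At t = 42.5: DWL = 77.856.
Increase = 77.856 − 6.735 = 71.12.

71.12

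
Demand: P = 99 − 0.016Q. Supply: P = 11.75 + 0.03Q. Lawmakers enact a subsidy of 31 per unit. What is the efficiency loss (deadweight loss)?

Competitive equilibrium: 99 − 0.016Q = 11.75 + 0.03Q → Q* = 1896.7391, P* = 68.6522.
The subsidy lowers effective supply by 31: P = 0.03Q − 19.25.
New quantity: 99 − 0.016Q = 0.03Q − 19.25 → Q' = 2570.6522.
Overproduction ΔQ = 2570.6522 − 1896.7391 = 673.9131; wedge = subsidy = 31.
Deadweight loss = ½ × 673.9131 × 31 = 10445.65.

10445.65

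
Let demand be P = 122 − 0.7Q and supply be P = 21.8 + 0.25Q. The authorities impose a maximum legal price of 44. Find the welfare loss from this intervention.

132.06

Competitive equilibrium: 122 − 0.7Q = 21.8 + 0.25Q → Q* = 105.4737, P* = 48.1684.
At the ceiling P = 44, quantity supplied = (44 − 21.8)/0.25 = 88.8.
Willingness to pay at Q' = 88.8: 122 − 0.7·88.8 = 59.84.
ΔQ = 105.4737 − 88.8 = 16.6737; wedge = 59.84 − 44 = 15.84.
Welfare loss = ½ × 16.6737 × 15.84 = 132.06.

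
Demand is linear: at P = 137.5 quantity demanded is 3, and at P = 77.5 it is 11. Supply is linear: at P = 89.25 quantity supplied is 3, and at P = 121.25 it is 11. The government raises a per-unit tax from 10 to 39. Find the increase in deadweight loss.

Demand slope = (77.5 − 137.5)/(11 − 3) = −7.5, so P = 160 − 7.5Q.
Supply slope = (121.25 − 89.25)/(11 − 3) = 4, so P = 77.25 + 4Q.
Competitive equilibrium: 160 − 7.5Q = 77.25 + 4Q → Q* = 7.1957, P* = 106.0326.
For a per-unit tax t: ΔQ = t/11.5, so DWL = ½·t·(t/11.5) = t²/23.
At t = 10: DWL = 4.348. At t = 39: DWL = 66.13.
Increase = 66.13 − 4.348 = 61.78.

61.78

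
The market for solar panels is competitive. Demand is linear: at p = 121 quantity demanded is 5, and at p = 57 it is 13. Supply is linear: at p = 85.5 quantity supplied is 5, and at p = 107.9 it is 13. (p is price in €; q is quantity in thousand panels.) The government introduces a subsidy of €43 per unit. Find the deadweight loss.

€85.60 thousand

Demand slope = (57 − 121)/(13 − 5) = −8, so p = 161 − 8q.
Supply slope = (107.9 − 85.5)/(13 − 5) = 2.8, so p = 71.5 + 2.8q.
Competitive equilibrium: 161 − 8q = 71.5 + 2.8q → q* = 8.287, p* = 94.7037.
The subsidy lowers effective supply by 43: p = 28.5 + 2.8q.
New quantity: 161 − 8q = 28.5 + 2.8q → q' = 12.2685.
Overproduction Δq = 12.2685 − 8.287 = 3.9815; wedge = subsidy = 43.
Welfare loss = ½ × 3.9815 × 43 = €85.60 thousand.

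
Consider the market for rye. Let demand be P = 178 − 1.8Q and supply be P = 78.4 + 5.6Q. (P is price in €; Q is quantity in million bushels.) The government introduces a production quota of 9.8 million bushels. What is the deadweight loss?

Competitive equilibrium: 178 − 1.8Q = 78.4 + 5.6Q → Q* = 13.4595, P* = 153.773.
At Q = 9.8: demand price = 178 − 1.8·9.8 = 160.36; supply price = 78.4 + 5.6·9.8 = 133.28.
ΔQ = 13.4595 − 9.8 = 3.6595; wedge = 160.36 − 133.28 = 27.08.
Welfare loss = ½ × 3.6595 × 27.08 = €49.55 million.

€49.55 million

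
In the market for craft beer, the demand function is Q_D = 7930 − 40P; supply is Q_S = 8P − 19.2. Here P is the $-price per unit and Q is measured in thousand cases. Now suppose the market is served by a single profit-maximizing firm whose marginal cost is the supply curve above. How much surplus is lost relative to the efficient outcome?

$2609.33 thousand

In inverse form: demand P = 198.25 − 0.025Q, supply P = 2.4 + 0.125Q.
Competitive equilibrium: 198.25 − 0.025Q = 2.4 + 0.125Q → Q* = 1305.6667, P* = 165.6083.
Marginal revenue: MR = 198.25 − 0.05Q. Set MR = MC: 198.25 − 0.05Q = 2.4 + 0.125Q → Q_m = 1119.1429.
Price P_m = 198.25 − 0.025·1119.1429 = 170.2714; MC(Q_m) = 2.4 + 0.125·1119.1429 = 142.2929.
Competitive Q* = 1305.6667, so ΔQ = 186.5238; wedge = 170.2714 − 142.2929 = 27.9785.
DWL = ½ × 186.5238 × 27.9785 = $2609.33 thousand.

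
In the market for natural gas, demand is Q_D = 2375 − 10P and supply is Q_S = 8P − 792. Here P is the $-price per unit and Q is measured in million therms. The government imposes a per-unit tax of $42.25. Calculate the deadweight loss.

In inverse form: demand P = 237.5 − 0.1Q, supply P = 99 + 0.125Q.
Competitive equilibrium: 237.5 − 0.1Q = 99 + 0.125Q → Q* = 615.5556, P* = 175.9444.
With the tax, the buyer price exceeds the seller price by 42.25: (237.5 − 0.1Q) − (99 + 0.125Q) = 42.25 → Q' = 427.7778.
ΔQ = 615.5556 − 427.7778 = 187.7778; the wedge equals the tax, 42.25.
The triangle = ½ × 187.7778 × 42.25 = $3966.81 million.

$3966.81 million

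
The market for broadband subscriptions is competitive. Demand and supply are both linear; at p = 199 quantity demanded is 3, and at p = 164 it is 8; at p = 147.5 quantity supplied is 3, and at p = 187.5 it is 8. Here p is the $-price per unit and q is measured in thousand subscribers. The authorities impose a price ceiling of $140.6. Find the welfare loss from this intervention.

Demand slope = (164 − 199)/(8 − 3) = −7, so p = 220 − 7q.
Supply slope = (187.5 − 147.5)/(8 − 3) = 8, so p = 123.5 + 8q.
Competitive equilibrium: 220 − 7q = 123.5 + 8q → q* = 6.4333, p* = 174.9667.
At the ceiling p = 140.6, quantity supplied = (140.6 − 123.5)/8 = 2.1375.
Willingness to pay at q' = 2.1375: 220 − 7·2.1375 = 205.0375.
Δq = 6.4333 − 2.1375 = 4.2958; wedge = 205.0375 − 140.6 = 64.4375.
The triangle = ½ × 4.2958 × 64.4375 = $138.41 thousand.

$138.41 thousand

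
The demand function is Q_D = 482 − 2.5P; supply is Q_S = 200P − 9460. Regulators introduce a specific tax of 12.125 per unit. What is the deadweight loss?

181.50

In inverse form: demand P = 192.8 − 0.4Q, supply P = 47.3 + 0.005Q.
Competitive equilibrium: 192.8 − 0.4Q = 47.3 + 0.005Q → Q* = 359.2593, P* = 49.0963.
With the tax, the buyer price exceeds the seller price by 12.125: (192.8 − 0.4Q) − (47.3 + 0.005Q) = 12.125 → Q' = 329.321.
ΔQ = 359.2593 − 329.321 = 29.9383; the wedge equals the tax, 12.125.
DWL = ½ × 29.9383 × 12.125 = 181.50.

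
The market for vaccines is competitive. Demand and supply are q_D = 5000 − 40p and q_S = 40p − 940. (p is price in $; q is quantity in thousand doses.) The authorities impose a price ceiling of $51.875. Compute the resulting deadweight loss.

$20025.625 thousand

In inverse form: demand p = 125 − 0.025q, supply p = 23.5 + 0.025q.
Competitive equilibrium: 125 − 0.025q = 23.5 + 0.025q → q* = 2030, p* = 74.25.
At the ceiling p = 51.875, quantity supplied = (51.875 − 23.5)/0.025 = 1135.
Willingness to pay at q' = 1135: 125 − 0.025·1135 = 96.625.
Δq = 2030 − 1135 = 895; wedge = 96.625 − 51.875 = 44.75.
The triangle = ½ × 895 × 44.75 = $20025.625 thousand.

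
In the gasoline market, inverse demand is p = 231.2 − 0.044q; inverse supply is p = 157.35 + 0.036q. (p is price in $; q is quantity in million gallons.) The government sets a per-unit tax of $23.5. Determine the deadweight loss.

Competitive equilibrium: 231.2 − 0.044q = 157.35 + 0.036q → q* = 923.125, p* = 190.5825.
With the tax, the buyer price exceeds the seller price by 23.5: (231.2 − 0.044q) − (157.35 + 0.036q) = 23.5 → q' = 629.375.
Δq = 923.125 − 629.375 = 293.75; the wedge equals the tax, 23.5.
DWL = ½ × 293.75 × 23.5 = $3451.56 million.

$3451.56 million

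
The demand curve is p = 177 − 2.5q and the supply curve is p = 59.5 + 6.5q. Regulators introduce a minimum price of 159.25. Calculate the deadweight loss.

159.61

Competitive equilibrium: 177 − 2.5q = 59.5 + 6.5q → q* = 13.0556, p* = 144.3611.
At the floor p = 159.25, quantity demanded = (177 − 159.25)/2.5 = 7.1.
Sellers' marginal cost at q' = 7.1: 59.5 + 6.5·7.1 = 105.65.
Δq = 13.0556 − 7.1 = 5.9556; wedge = 159.25 − 105.65 = 53.6.
The triangle = ½ × 5.9556 × 53.6 = 159.61.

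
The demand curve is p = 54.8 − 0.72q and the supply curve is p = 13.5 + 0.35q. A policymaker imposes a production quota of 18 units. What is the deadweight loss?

226.99

Competitive equilibrium: 54.8 − 0.72q = 13.5 + 0.35q → q* = 38.5981, p* = 27.0093.
At q = 18: demand price = 54.8 − 0.72·18 = 41.84; supply price = 13.5 + 0.35·18 = 19.8.
Δq = 38.5981 − 18 = 20.5981; wedge = 41.84 − 19.8 = 22.04.
DWL = ½ × 20.5981 × 22.04 = 226.99.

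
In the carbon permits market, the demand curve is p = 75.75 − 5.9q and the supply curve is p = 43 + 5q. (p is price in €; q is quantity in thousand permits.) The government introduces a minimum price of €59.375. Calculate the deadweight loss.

€0.29 thousand

Competitive equilibrium: 75.75 − 5.9q = 43 + 5q → q* = 3.0046, p* = 58.0229.
At the floor p = 59.375, quantity demanded = (75.75 − 59.375)/5.9 = 2.7754.
Sellers' marginal cost at q' = 2.7754: 43 + 5·2.7754 = 56.877.
Δq = 3.0046 − 2.7754 = 0.2292; wedge = 59.375 − 56.877 = 2.498.
DWL = ½ × 0.2292 × 2.498 = €0.29 thousand.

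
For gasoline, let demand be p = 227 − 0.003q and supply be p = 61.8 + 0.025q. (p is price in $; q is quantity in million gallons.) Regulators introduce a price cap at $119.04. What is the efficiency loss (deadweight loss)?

Competitive equilibrium: 227 − 0.003q = 61.8 + 0.025q → q* = 5900, p* = 209.3.
At the ceiling p = 119.04, quantity supplied = (119.04 − 61.8)/0.025 = 2289.6.
Willingness to pay at q' = 2289.6: 227 − 0.003·2289.6 = 220.1312.
Δq = 5900 − 2289.6 = 3610.4; wedge = 220.1312 − 119.04 = 101.0912.
DWL = ½ × 3610.4 × 101.0912 = $182489.83 million.

$182489.83 million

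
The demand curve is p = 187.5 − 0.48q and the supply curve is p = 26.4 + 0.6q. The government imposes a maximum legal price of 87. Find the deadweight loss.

1252.815

Competitive equilibrium: 187.5 − 0.48q = 26.4 + 0.6q → q* = 149.16667, p* = 115.9.
At the ceiling p = 87, quantity supplied = (87 − 26.4)/0.6 = 101.
Willingness to pay at q' = 101: 187.5 − 0.48·101 = 139.02.
Δq = 149.16667 − 101 = 48.16667; wedge = 139.02 − 87 = 52.02.
DWL = ½ × 48.16667 × 52.02 = 1252.815.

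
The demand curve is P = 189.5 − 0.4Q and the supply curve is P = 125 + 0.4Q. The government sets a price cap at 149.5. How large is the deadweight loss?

Competitive equilibrium: 189.5 − 0.4Q = 125 + 0.4Q → Q* = 80.625, P* = 157.25.
At the ceiling P = 149.5, quantity supplied = (149.5 − 125)/0.4 = 61.25.
Willingness to pay at Q' = 61.25: 189.5 − 0.4·61.25 = 165.
ΔQ = 80.625 − 61.25 = 19.375; wedge = 165 − 149.5 = 15.5.
DWL = ½ × 19.375 × 15.5 = 150.16.

150.16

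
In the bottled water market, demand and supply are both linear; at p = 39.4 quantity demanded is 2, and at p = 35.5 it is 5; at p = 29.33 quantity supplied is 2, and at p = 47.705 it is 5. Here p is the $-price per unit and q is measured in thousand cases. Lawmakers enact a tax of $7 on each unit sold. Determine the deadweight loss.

$3.30 thousand

Demand slope = (35.5 − 39.4)/(5 − 2) = −1.3, so p = 42 − 1.3q.
Supply slope = (47.705 − 29.33)/(5 − 2) = 6.125, so p = 17.08 + 6.125q.
Competitive equilibrium: 42 − 1.3q = 17.08 + 6.125q → q* = 3.3562, p* = 37.6369.
With the tax, the buyer price exceeds the seller price by 7: (42 − 1.3q) − (17.08 + 6.125q) = 7 → q' = 2.4135.
Δq = 3.3562 − 2.4135 = 0.9427; the wedge equals the tax, 7.
The triangle = ½ × 0.9427 × 7 = $3.30 thousand.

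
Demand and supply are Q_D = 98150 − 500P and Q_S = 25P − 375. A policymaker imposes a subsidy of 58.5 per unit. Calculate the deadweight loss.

40741.07

In inverse form: demand P = 196.3 − 0.002Q, supply P = 15 + 0.04Q.
Competitive equilibrium: 196.3 − 0.002Q = 15 + 0.04Q → Q* = 4316.6667, P* = 187.6667.
The subsidy lowers effective supply by 58.5: P = 0.04Q − 43.5.
New quantity: 196.3 − 0.002Q = 0.04Q − 43.5 → Q' = 5709.5238.
Overproduction ΔQ = 5709.5238 − 4316.6667 = 1392.8571; wedge = subsidy = 58.5.
Deadweight loss = ½ × 1392.8571 × 58.5 = 40741.07.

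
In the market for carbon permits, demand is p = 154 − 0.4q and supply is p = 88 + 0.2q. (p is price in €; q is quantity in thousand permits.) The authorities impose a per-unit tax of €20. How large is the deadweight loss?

€333.33 thousand

Competitive equilibrium: 154 − 0.4q = 88 + 0.2q → q* = 110, p* = 110.
With the tax, the buyer price exceeds the seller price by 20: (154 − 0.4q) − (88 + 0.2q) = 20 → q' = 76.6667.
Δq = 110 − 76.6667 = 33.3333; the wedge equals the tax, 20.
The triangle = ½ × 33.3333 × 20 = €333.33 thousand.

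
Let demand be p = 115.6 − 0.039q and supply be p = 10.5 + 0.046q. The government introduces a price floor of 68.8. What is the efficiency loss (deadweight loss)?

Competitive equilibrium: 115.6 − 0.039q = 10.5 + 0.046q → q* = 1236.4706, p* = 67.3776.
At the floor p = 68.8, quantity demanded = (115.6 − 68.8)/0.039 = 1200.
Sellers' marginal cost at q' = 1200: 10.5 + 0.046·1200 = 65.7.
Δq = 1236.4706 − 1200 = 36.4706; wedge = 68.8 − 65.7 = 3.1.
DWL = ½ × 36.4706 × 3.1 = 56.53.

56.53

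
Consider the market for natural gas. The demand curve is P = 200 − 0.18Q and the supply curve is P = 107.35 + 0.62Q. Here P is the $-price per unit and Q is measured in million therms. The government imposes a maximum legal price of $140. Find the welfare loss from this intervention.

$1595.23 million

Competitive equilibrium: 200 − 0.18Q = 107.35 + 0.62Q → Q* = 115.8125, P* = 179.1538.
At the ceiling P = 140, quantity supplied = (140 − 107.35)/0.62 = 52.6613.
Willingness to pay at Q' = 52.6613: 200 − 0.18·52.6613 = 190.521.
ΔQ = 115.8125 − 52.6613 = 63.1512; wedge = 190.521 − 140 = 50.521.
The triangle = ½ × 63.1512 × 50.521 = $1595.23 million.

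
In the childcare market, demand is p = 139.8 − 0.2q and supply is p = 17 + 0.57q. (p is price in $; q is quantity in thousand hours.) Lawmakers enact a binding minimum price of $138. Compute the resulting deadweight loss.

$8718.09 thousand

Competitive equilibrium: 139.8 − 0.2q = 17 + 0.57q → q* = 159.4805, p* = 107.9039.
At the floor p = 138, quantity demanded = (139.8 − 138)/0.2 = 9.
Sellers' marginal cost at q' = 9: 17 + 0.57·9 = 22.13.
Δq = 159.4805 − 9 = 150.4805; wedge = 138 − 22.13 = 115.87.
Welfare loss = ½ × 150.4805 × 115.87 = $8718.09 thousand.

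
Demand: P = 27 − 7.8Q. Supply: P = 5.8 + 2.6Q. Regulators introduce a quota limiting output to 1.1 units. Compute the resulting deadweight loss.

4.58

Competitive equilibrium: 27 − 7.8Q = 5.8 + 2.6Q → Q* = 2.0385, P* = 11.1.
At Q = 1.1: demand price = 27 − 7.8·1.1 = 18.42; supply price = 5.8 + 2.6·1.1 = 8.66.
ΔQ = 2.0385 − 1.1 = 0.9385; wedge = 18.42 − 8.66 = 9.76.
Welfare loss = ½ × 0.9385 × 9.76 = 4.58.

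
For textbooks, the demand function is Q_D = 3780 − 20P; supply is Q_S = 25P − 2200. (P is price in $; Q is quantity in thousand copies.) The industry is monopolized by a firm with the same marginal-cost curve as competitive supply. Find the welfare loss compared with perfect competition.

In inverse form: demand P = 189 − 0.05Q, supply P = 88 + 0.04Q.
Competitive equilibrium: 189 − 0.05Q = 88 + 0.04Q → Q* = 1122.22222, P* = 132.88889.
Marginal revenue: MR = 189 − 0.1Q. Set MR = MC: 189 − 0.1Q = 88 + 0.04Q → Q_m = 721.42857.
Price P_m = 189 − 0.05·721.42857 = 152.92857; MC(Q_m) = 88 + 0.04·721.42857 = 116.85714.
Competitive Q* = 1122.22222, so ΔQ = 400.79365; wedge = 152.92857 − 116.85714 = 36.07143.
Welfare loss = ½ × 400.79365 × 36.07143 = $7228.60 thousand.

$7228.60 thousand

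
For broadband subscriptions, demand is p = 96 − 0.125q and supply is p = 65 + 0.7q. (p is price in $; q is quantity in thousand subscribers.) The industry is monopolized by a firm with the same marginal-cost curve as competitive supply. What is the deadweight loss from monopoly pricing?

Competitive equilibrium: 96 − 0.125q = 65 + 0.7q → q* = 37.5758, p* = 91.303.
Marginal revenue: MR = 96 − 0.25q. Set MR = MC: 96 − 0.25q = 65 + 0.7q → q_m = 32.6316.
Price p_m = 96 − 0.125·32.6316 = 91.9211; MC(q_m) = 65 + 0.7·32.6316 = 87.8421.
Competitive q* = 37.5758, so Δq = 4.9442; wedge = 91.9211 − 87.8421 = 4.079.
Welfare loss = ½ × 4.9442 × 4.079 = $10.08 thousand.

$10.08 thousand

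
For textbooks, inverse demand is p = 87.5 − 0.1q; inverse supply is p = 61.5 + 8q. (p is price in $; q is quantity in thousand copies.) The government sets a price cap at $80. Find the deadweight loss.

Competitive equilibrium: 87.5 − 0.1q = 61.5 + 8q → q* = 3.2099, p* = 87.179.
At the ceiling p = 80, quantity supplied = (80 − 61.5)/8 = 2.3125.
Willingness to pay at q' = 2.3125: 87.5 − 0.1·2.3125 = 87.2688.
Δq = 3.2099 − 2.3125 = 0.8974; wedge = 87.2688 − 80 = 7.2688.
Deadweight loss = ½ × 0.8974 × 7.2688 = $3.26 thousand.

$3.26 thousand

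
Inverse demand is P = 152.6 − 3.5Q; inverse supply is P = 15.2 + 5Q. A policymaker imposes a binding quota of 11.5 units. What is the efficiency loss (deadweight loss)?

92.48

Competitive equilibrium: 152.6 − 3.5Q = 15.2 + 5Q → Q* = 16.1647, P* = 96.0235.
At Q = 11.5: demand price = 152.6 − 3.5·11.5 = 112.35; supply price = 15.2 + 5·11.5 = 72.7.
ΔQ = 16.1647 − 11.5 = 4.6647; wedge = 112.35 − 72.7 = 39.65.
Deadweight loss = ½ × 4.6647 × 39.65 = 92.48.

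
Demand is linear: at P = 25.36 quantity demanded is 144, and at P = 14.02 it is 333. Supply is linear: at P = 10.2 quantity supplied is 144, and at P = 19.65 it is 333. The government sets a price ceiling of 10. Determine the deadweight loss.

Demand slope = (14.02 − 25.36)/(333 − 144) = −0.06, so P = 34 − 0.06Q.
Supply slope = (19.65 − 10.2)/(333 − 144) = 0.05, so P = 3 + 0.05Q.
Competitive equilibrium: 34 − 0.06Q = 3 + 0.05Q → Q* = 281.8182, P* = 17.0909.
At the ceiling P = 10, quantity supplied = (10 − 3)/0.05 = 140.
Willingness to pay at Q' = 140: 34 − 0.06·140 = 25.6.
ΔQ = 281.8182 − 140 = 141.8182; wedge = 25.6 − 10 = 15.6.
Deadweight loss = ½ × 141.8182 × 15.6 = 1106.18.

1106.18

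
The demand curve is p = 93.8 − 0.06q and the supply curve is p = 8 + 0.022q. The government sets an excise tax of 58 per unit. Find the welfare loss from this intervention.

Competitive equilibrium: 93.8 − 0.06q = 8 + 0.022q → q* = 1046.3415, p* = 31.0195.
With the tax, the buyer price exceeds the seller price by 58: (93.8 − 0.06q) − (8 + 0.022q) = 58 → q' = 339.0244.
Δq = 1046.3415 − 339.0244 = 707.3171; the wedge equals the tax, 58.
Welfare loss = ½ × 707.3171 × 58 = 20512.20.

20512.20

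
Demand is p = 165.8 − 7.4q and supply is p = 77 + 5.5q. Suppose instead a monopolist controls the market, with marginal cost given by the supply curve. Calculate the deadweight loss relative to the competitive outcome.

Competitive equilibrium: 165.8 − 7.4q = 77 + 5.5q → q* = 6.8837, p* = 114.8605.
Marginal revenue: MR = 165.8 − 14.8q. Set MR = MC: 165.8 − 14.8q = 77 + 5.5q → q_m = 4.3744.
Price p_m = 165.8 − 7.4·4.3744 = 133.4294; MC(q_m) = 77 + 5.5·4.3744 = 101.0592.
Competitive q* = 6.8837, so Δq = 2.5093; wedge = 133.4294 − 101.0592 = 32.3702.
Deadweight loss = ½ × 2.5093 × 32.3702 = 40.61.

40.61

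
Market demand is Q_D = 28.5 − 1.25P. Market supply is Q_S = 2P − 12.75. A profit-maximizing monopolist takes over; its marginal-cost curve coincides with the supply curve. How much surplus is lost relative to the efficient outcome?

15.06

In inverse form: demand P = 22.8 − 0.8Q, supply P = 6.375 + 0.5Q.
Competitive equilibrium: 22.8 − 0.8Q = 6.375 + 0.5Q → Q* = 12.6346, P* = 12.6923.
Marginal revenue: MR = 22.8 − 1.6Q. Set MR = MC: 22.8 − 1.6Q = 6.375 + 0.5Q → Q_m = 7.8214.
Price P_m = 22.8 − 0.8·7.8214 = 16.5429; MC(Q_m) = 6.375 + 0.5·7.8214 = 10.2857.
Competitive Q* = 12.6346, so ΔQ = 4.8132; wedge = 16.5429 − 10.2857 = 6.2572.
DWL = ½ × 4.8132 × 6.2572 = 15.06.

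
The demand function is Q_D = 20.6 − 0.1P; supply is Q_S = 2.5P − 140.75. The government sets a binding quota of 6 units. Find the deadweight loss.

366.41

In inverse form: demand P = 206 − 10Q, supply P = 56.3 + 0.4Q.
Competitive equilibrium: 206 − 10Q = 56.3 + 0.4Q → Q* = 14.3942, P* = 62.0577.
At Q = 6: demand price = 206 − 10·6 = 146; supply price = 56.3 + 0.4·6 = 58.7.
ΔQ = 14.3942 − 6 = 8.3942; wedge = 146 − 58.7 = 87.3.
The triangle = ½ × 8.3942 × 87.3 = 366.41.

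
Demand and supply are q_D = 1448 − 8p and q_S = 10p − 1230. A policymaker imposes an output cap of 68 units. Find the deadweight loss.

In inverse form: demand p = 181 − 0.125q, supply p = 123 + 0.1q.
Competitive equilibrium: 181 − 0.125q = 123 + 0.1q → q* = 257.7778, p* = 148.7778.
At q = 68: demand price = 181 − 0.125·68 = 172.5; supply price = 123 + 0.1·68 = 129.8.
Δq = 257.7778 − 68 = 189.7778; wedge = 172.5 − 129.8 = 42.7.
Deadweight loss = ½ × 189.7778 × 42.7 = 4051.76.

4051.76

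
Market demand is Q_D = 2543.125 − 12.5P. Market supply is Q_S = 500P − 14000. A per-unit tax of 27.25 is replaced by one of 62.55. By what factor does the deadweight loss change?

In inverse form: demand P = 203.45 − 0.08Q, supply P = 28 + 0.002Q.
Competitive equilibrium: 203.45 − 0.08Q = 28 + 0.002Q → Q* = 2139.6341, P* = 32.2793.
For a per-unit tax t: ΔQ = t/0.082, so DWL = ½·t·(t/0.082) = t²/0.164.
At t = 27.25: DWL = 4527.820. At t = 62.55: DWL = 23856.723.
Ratio = (62.55/27.25)² = 5.269.

5.269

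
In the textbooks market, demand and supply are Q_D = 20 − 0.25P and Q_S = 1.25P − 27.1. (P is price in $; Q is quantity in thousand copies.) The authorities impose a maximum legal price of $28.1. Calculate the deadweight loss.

In inverse form: demand P = 80 − 4Q, supply P = 21.68 + 0.8Q.
Competitive equilibrium: 80 − 4Q = 21.68 + 0.8Q → Q* = 12.15, P* = 31.4.
At the ceiling P = 28.1, quantity supplied = (28.1 − 21.68)/0.8 = 8.025.
Willingness to pay at Q' = 8.025: 80 − 4·8.025 = 47.9.
ΔQ = 12.15 − 8.025 = 4.125; wedge = 47.9 − 28.1 = 19.8.
The triangle = ½ × 4.125 × 19.8 = $40.84 thousand.

$40.84 thousand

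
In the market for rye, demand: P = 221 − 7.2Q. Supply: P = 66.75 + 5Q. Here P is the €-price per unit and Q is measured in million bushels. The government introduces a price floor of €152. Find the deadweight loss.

Competitive equilibrium: 221 − 7.2Q = 66.75 + 5Q → Q* = 12.6434, P* = 129.9672.
At the floor P = 152, quantity demanded = (221 − 152)/7.2 = 9.5833.
Sellers' marginal cost at Q' = 9.5833: 66.75 + 5·9.5833 = 114.6665.
ΔQ = 12.6434 − 9.5833 = 3.0601; wedge = 152 − 114.6665 = 37.3335.
DWL = ½ × 3.0601 × 37.3335 = €57.12 million.

€57.12 million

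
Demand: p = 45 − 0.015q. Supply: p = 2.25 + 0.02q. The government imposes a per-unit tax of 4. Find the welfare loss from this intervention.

Competitive equilibrium: 45 − 0.015q = 2.25 + 0.02q → q* = 1221.4286, p* = 26.6786.
With the tax, the buyer price exceeds the seller price by 4: (45 − 0.015q) − (2.25 + 0.02q) = 4 → q' = 1107.1429.
Δq = 1221.4286 − 1107.1429 = 114.2857; the wedge equals the tax, 4.
The triangle = ½ × 114.2857 × 4 = 228.57.

228.57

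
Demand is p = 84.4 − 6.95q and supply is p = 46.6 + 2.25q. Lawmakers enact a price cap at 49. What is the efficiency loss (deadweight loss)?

42.57

Competitive equilibrium: 84.4 − 6.95q = 46.6 + 2.25q → q* = 4.1087, p* = 55.8446.
At the ceiling p = 49, quantity supplied = (49 − 46.6)/2.25 = 1.0667.
Willingness to pay at q' = 1.0667: 84.4 − 6.95·1.0667 = 76.9864.
Δq = 4.1087 − 1.0667 = 3.042; wedge = 76.9864 − 49 = 27.9864.
DWL = ½ × 3.042 × 27.9864 = 42.57.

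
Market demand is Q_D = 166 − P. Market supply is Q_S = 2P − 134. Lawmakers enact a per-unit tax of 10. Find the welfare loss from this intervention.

33.33

In inverse form: demand P = 166 − Q, supply P = 67 + 0.5Q.
Competitive equilibrium: 166 − Q = 67 + 0.5Q → Q* = 66, P* = 100.
With the tax, the buyer price exceeds the seller price by 10: (166 − Q) − (67 + 0.5Q) = 10 → Q' = 59.3333.
ΔQ = 66 − 59.3333 = 6.6667; the wedge equals the tax, 10.
The triangle = ½ × 6.6667 × 10 = 33.33.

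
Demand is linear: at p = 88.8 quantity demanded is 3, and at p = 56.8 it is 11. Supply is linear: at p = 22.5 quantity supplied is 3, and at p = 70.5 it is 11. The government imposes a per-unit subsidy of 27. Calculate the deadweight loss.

36.45

Demand slope = (56.8 − 88.8)/(11 − 3) = −4, so p = 100.8 − 4q.
Supply slope = (70.5 − 22.5)/(11 − 3) = 6, so p = 4.5 + 6q.
Competitive equilibrium: 100.8 − 4q = 4.5 + 6q → q* = 9.63, p* = 62.28.
The subsidy lowers effective supply by 27: p = 6q − 22.5.
New quantity: 100.8 − 4q = 6q − 22.5 → q' = 12.33.
Overproduction Δq = 12.33 − 9.63 = 2.7; wedge = subsidy = 27.
The triangle = ½ × 2.7 × 27 = 36.45.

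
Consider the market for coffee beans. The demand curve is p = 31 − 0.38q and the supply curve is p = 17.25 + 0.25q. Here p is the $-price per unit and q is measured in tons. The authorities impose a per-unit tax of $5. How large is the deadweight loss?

$19.84

Competitive equilibrium: 31 − 0.38q = 17.25 + 0.25q → q* = 21.8254, p* = 22.7063.
With the tax, the buyer price exceeds the seller price by 5: (31 − 0.38q) − (17.25 + 0.25q) = 5 → q' = 13.8889.
Δq = 21.8254 − 13.8889 = 7.9365; the wedge equals the tax, 5.
DWL = ½ × 7.9365 × 5 = $19.84.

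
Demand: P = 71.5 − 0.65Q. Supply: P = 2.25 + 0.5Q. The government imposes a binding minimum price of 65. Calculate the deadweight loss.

1450.03

Competitive equilibrium: 71.5 − 0.65Q = 2.25 + 0.5Q → Q* = 60.2174, P* = 32.3587.
At the floor P = 65, quantity demanded = (71.5 − 65)/0.65 = 10.
Sellers' marginal cost at Q' = 10: 2.25 + 0.5·10 = 7.25.
ΔQ = 60.2174 − 10 = 50.2174; wedge = 65 − 7.25 = 57.75.
The triangle = ½ × 50.2174 × 57.75 = 1450.03.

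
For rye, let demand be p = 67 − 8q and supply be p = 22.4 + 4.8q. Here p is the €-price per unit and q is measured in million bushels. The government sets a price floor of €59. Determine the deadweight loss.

€39.50 million

Competitive equilibrium: 67 − 8q = 22.4 + 4.8q → q* = 3.4844, p* = 39.125.
At the floor p = 59, quantity demanded = (67 − 59)/8 = 1.
Sellers' marginal cost at q' = 1: 22.4 + 4.8·1 = 27.2.
Δq = 3.4844 − 1 = 2.4844; wedge = 59 − 27.2 = 31.8.
DWL = ½ × 2.4844 × 31.8 = €39.50 million.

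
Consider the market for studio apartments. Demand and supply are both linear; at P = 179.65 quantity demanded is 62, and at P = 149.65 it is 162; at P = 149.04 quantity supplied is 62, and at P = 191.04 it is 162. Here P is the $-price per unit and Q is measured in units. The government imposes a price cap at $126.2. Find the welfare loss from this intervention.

Demand slope = (149.65 − 179.65)/(162 − 62) = −0.3, so P = 198.25 − 0.3Q.
Supply slope = (191.04 − 149.04)/(162 − 62) = 0.42, so P = 123 + 0.42Q.
Competitive equilibrium: 198.25 − 0.3Q = 123 + 0.42Q → Q* = 104.5139, P* = 166.8958.
At the ceiling P = 126.2, quantity supplied = (126.2 − 123)/0.42 = 7.619.
Willingness to pay at Q' = 7.619: 198.25 − 0.3·7.619 = 195.9643.
ΔQ = 104.5139 − 7.619 = 96.8949; wedge = 195.9643 − 126.2 = 69.7643.
Deadweight loss = ½ × 96.8949 × 69.7643 = $3379.90.

$3379.90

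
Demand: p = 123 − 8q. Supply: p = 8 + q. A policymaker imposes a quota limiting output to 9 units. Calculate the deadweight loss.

64.22

Competitive equilibrium: 123 − 8q = 8 + q → q* = 12.7778, p* = 20.7778.
At q = 9: demand price = 123 − 8·9 = 51; supply price = 8 + 1·9 = 17.
Δq = 12.7778 − 9 = 3.7778; wedge = 51 − 17 = 34.
DWL = ½ × 3.7778 × 34 = 64.22.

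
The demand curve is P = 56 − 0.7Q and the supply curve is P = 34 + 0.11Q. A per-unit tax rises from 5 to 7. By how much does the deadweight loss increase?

Competitive equilibrium: 56 − 0.7Q = 34 + 0.11Q → Q* = 27.1605, P* = 36.9877.
For a per-unit tax t: ΔQ = t/0.81, so DWL = ½·t·(t/0.81) = t²/1.62.
At t = 5: DWL = 15.4321. At t = 7: DWL = 30.2469.
Increase = 30.2469 − 15.4321 = 14.81.

14.81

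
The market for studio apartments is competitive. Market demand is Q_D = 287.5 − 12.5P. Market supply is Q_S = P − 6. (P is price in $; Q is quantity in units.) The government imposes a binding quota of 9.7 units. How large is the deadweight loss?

In inverse form: demand P = 23 − 0.08Q, supply P = 6 + Q.
Competitive equilibrium: 23 − 0.08Q = 6 + Q → Q* = 15.7407, P* = 21.7407.
At Q = 9.7: demand price = 23 − 0.08·9.7 = 22.224; supply price = 6 + 1·9.7 = 15.7.
ΔQ = 15.7407 − 9.7 = 6.0407; wedge = 22.224 − 15.7 = 6.524.
DWL = ½ × 6.0407 × 6.524 = $19.70.

$19.70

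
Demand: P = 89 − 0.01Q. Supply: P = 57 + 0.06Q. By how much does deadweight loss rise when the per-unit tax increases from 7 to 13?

Competitive equilibrium: 89 − 0.01Q = 57 + 0.06Q → Q* = 457.1429, P* = 84.4286.
For a per-unit tax t: ΔQ = t/0.07, so DWL = ½·t·(t/0.07) = t²/0.14.
At t = 7: DWL = 350. At t = 13: DWL = 1207.143.
Increase = 1207.143 − 350 = 857.14.

857.14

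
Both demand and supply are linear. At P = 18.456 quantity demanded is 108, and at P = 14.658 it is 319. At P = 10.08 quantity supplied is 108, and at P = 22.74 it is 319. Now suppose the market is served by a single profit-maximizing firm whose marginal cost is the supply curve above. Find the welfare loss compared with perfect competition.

Demand slope = (14.658 − 18.456)/(319 − 108) = −0.018, so P = 20.4 − 0.018Q.
Supply slope = (22.74 − 10.08)/(319 − 108) = 0.06, so P = 3.6 + 0.06Q.
Competitive equilibrium: 20.4 − 0.018Q = 3.6 + 0.06Q → Q* = 215.3846, P* = 16.5231.
Marginal revenue: MR = 20.4 − 0.036Q. Set MR = MC: 20.4 − 0.036Q = 3.6 + 0.06Q → Q_m = 175.
Price P_m = 20.4 − 0.018·175 = 17.25; MC(Q_m) = 3.6 + 0.06·175 = 14.1.
Competitive Q* = 215.3846, so ΔQ = 40.3846; wedge = 17.25 − 14.1 = 3.15.
Welfare loss = ½ × 40.3846 × 3.15 = 63.61.

63.61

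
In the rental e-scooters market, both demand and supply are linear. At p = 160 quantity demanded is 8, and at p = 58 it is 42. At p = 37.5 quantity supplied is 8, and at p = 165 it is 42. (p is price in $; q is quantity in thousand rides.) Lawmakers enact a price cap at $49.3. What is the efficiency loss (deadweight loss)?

Demand slope = (58 − 160)/(42 − 8) = −3, so p = 184 − 3q.
Supply slope = (165 − 37.5)/(42 − 8) = 3.75, so p = 7.5 + 3.75q.
Competitive equilibrium: 184 − 3q = 7.5 + 3.75q → q* = 26.1481481, p* = 105.5555556.
At the ceiling p = 49.3, quantity supplied = (49.3 − 7.5)/3.75 = 11.1466667.
Willingness to pay at q' = 11.1466667: 184 − 3·11.1466667 = 150.5599999.
Δq = 26.1481481 − 11.1466667 = 15.0014814; wedge = 150.5599999 − 49.3 = 101.2599999.
Deadweight loss = ½ × 15.0014814 × 101.2599999 = $759.53 thousand.

$759.53 thousand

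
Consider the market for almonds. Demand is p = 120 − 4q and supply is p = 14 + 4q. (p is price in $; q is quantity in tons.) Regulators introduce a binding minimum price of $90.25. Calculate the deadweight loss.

$135.14

Competitive equilibrium: 120 − 4q = 14 + 4q → q* = 13.25, p* = 67.
At the floor p = 90.25, quantity demanded = (120 − 90.25)/4 = 7.4375.
Sellers' marginal cost at q' = 7.4375: 14 + 4·7.4375 = 43.75.
Δq = 13.25 − 7.4375 = 5.8125; wedge = 90.25 − 43.75 = 46.5.
Deadweight loss = ½ × 5.8125 × 46.5 = $135.14.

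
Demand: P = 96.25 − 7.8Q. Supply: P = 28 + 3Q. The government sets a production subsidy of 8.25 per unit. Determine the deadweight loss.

3.15

Competitive equilibrium: 96.25 − 7.8Q = 28 + 3Q → Q* = 6.3194, P* = 46.9583.
The subsidy lowers effective supply by 8.25: P = 19.75 + 3Q.
New quantity: 96.25 − 7.8Q = 19.75 + 3Q → Q' = 7.0833.
Overproduction ΔQ = 7.0833 − 6.3194 = 0.7639; wedge = subsidy = 8.25.
The triangle = ½ × 0.7639 × 8.25 = 3.15.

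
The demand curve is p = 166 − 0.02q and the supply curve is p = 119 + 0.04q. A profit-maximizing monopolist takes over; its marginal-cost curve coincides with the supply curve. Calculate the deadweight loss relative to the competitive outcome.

Competitive equilibrium: 166 − 0.02q = 119 + 0.04q → q* = 783.3333, p* = 150.3333.
Marginal revenue: MR = 166 − 0.04q. Set MR = MC: 166 − 0.04q = 119 + 0.04q → q_m = 587.5.
Price p_m = 166 − 0.02·587.5 = 154.25; MC(q_m) = 119 + 0.04·587.5 = 142.5.
Competitive q* = 783.3333, so Δq = 195.8333; wedge = 154.25 − 142.5 = 11.75.
Welfare loss = ½ × 195.8333 × 11.75 = 1150.52.

1150.52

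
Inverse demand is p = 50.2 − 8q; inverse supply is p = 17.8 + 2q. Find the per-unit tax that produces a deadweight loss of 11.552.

Competitive equilibrium: 50.2 − 8q = 17.8 + 2q → q* = 3.24, p* = 24.28.
A tax t gives Δq = t/10 and wedge t, so DWL = t²/20.
t²/20 = 11.552 → t² = 231.04 → t = 15.2.

15.2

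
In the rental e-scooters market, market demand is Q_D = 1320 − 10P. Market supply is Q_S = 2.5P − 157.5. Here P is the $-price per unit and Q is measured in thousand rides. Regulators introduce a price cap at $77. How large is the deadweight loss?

In inverse form: demand P = 132 − 0.1Q, supply P = 63 + 0.4Q.
Competitive equilibrium: 132 − 0.1Q = 63 + 0.4Q → Q* = 138, P* = 118.2.
At the ceiling P = 77, quantity supplied = (77 − 63)/0.4 = 35.
Willingness to pay at Q' = 35: 132 − 0.1·35 = 128.5.
ΔQ = 138 − 35 = 103; wedge = 128.5 − 77 = 51.5.
DWL = ½ × 103 × 51.5 = $2652.25 thousand.

$2652.25 thousand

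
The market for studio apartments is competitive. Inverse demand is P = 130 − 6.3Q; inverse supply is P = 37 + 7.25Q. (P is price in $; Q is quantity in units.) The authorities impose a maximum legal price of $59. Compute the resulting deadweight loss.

Competitive equilibrium: 130 − 6.3Q = 37 + 7.25Q → Q* = 6.8635, P* = 86.7601.
At the ceiling P = 59, quantity supplied = (59 − 37)/7.25 = 3.0345.
Willingness to pay at Q' = 3.0345: 130 − 6.3·3.0345 = 110.8827.
ΔQ = 6.8635 − 3.0345 = 3.829; wedge = 110.8827 − 59 = 51.8827.
DWL = ½ × 3.829 × 51.8827 = $99.33.

$99.33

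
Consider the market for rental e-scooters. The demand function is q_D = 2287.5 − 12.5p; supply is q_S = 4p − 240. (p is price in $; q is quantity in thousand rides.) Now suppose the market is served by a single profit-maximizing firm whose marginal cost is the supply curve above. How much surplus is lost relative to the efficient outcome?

$872.73 thousand

In inverse form: demand p = 183 − 0.08q, supply p = 60 + 0.25q.
Competitive equilibrium: 183 − 0.08q = 60 + 0.25q → q* = 372.7273, p* = 153.1818.
Marginal revenue: MR = 183 − 0.16q. Set MR = MC: 183 − 0.16q = 60 + 0.25q → q_m = 300.
Price p_m = 183 − 0.08·300 = 159; MC(q_m) = 60 + 0.25·300 = 135.
Competitive q* = 372.7273, so Δq = 72.7273; wedge = 159 − 135 = 24.
Welfare loss = ½ × 72.7273 × 24 = $872.73 thousand.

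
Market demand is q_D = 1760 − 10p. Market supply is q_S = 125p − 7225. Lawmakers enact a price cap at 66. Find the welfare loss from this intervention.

260.42

In inverse form: demand p = 176 − 0.1q, supply p = 57.8 + 0.008q.
Competitive equilibrium: 176 − 0.1q = 57.8 + 0.008q → q* = 1094.4444, p* = 66.5556.
At the ceiling p = 66, quantity supplied = (66 − 57.8)/0.008 = 1025.
Willingness to pay at q' = 1025: 176 − 0.1·1025 = 73.5.
Δq = 1094.4444 − 1025 = 69.4444; wedge = 73.5 − 66 = 7.5.
DWL = ½ × 69.4444 × 7.5 = 260.42.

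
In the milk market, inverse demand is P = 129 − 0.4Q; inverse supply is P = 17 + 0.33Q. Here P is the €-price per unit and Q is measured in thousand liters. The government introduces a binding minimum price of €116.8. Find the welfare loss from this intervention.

€5515.32 thousand

Competitive equilibrium: 129 − 0.4Q = 17 + 0.33Q → Q* = 153.4247, P* = 67.6301.
At the floor P = 116.8, quantity demanded = (129 − 116.8)/0.4 = 30.5.
Sellers' marginal cost at Q' = 30.5: 17 + 0.33·30.5 = 27.065.
ΔQ = 153.4247 − 30.5 = 122.9247; wedge = 116.8 − 27.065 = 89.735.
Welfare loss = ½ × 122.9247 × 89.735 = €5515.32 thousand.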